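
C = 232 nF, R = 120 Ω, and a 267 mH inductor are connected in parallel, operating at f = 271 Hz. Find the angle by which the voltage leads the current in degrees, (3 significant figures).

12.2°

ω = 2πf = 1703 rad/s
X_L = ωL = 455 Ω
X_C = 1/(ωC) = 2530 Ω
Parallel: admittances add. Y = 1/R + 1/(jωL) + jωC
Y = (0.00833 − j0.00180) S
|Y| = 0.00853 S → |Z| = 1/|Y| = 117 Ω, ∠Z = −∠Y = 12.2°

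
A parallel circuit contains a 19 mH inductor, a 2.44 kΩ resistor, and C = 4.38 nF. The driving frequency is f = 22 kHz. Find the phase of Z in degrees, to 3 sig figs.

ω = 2πf = 138200 rad/s
X_L = ωL = 2630 Ω
X_C = 1/(ωC) = 1650 Ω
Parallel: admittances add. Y = 1/R + 1/(jωL) + jωC
Y = (0.000410 + j0.000225) S
|Y| = 0.000467 S → |Z| = 1/|Y| = 2140 Ω, ∠Z = −∠Y = -28.7°

-28.7°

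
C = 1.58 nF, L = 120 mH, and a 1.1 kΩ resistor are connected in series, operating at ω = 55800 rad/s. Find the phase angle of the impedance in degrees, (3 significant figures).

X_L = ωL = 6700 Ω
X_C = 1/(ωC) = 11300 Ω
Net reactance X = X_L − X_C = -4650 Ω
Z = 1100 − j4650 Ω
|Z| = √(1100² + 4650²) = 4770 Ω
∠Z = arctan(-4650/1100) = -76.7°

-76.7°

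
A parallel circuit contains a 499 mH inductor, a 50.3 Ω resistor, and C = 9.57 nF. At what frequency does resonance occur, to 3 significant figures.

ω₀ = 1/√(LC) = 1/√(0.499 × 9.57e-09) = 14470 rad/s
f₀ = ω₀/(2π) = 2.30 kHz

2.30 kHz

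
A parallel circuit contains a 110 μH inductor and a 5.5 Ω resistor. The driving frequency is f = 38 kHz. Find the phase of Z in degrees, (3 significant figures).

ω = 2πf = 238800 rad/s
X_L = ωL = 26.3 Ω
Parallel: admittances add. Y = 1/R + 1/(jωL)
Y = (0.182 − j0.0381) S
|Y| = 0.186 S → |Z| = 1/|Y| = 5.38 Ω, ∠Z = −∠Y = 11.8°

11.8°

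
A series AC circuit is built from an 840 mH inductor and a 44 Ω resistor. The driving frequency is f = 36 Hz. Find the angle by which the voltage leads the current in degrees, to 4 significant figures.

ω = 2πf = 226.2 rad/s
X_L = ωL = 190.0 Ω
Z = 44.00 + j190.0 Ω
|Z| = √(44.00² + 190.0²) = 195.0 Ω
∠Z = arctan(190.0/44.00) = 76.96°

76.96°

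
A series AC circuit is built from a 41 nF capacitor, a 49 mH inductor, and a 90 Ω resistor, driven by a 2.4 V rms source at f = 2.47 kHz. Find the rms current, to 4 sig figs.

ω = 2πf = 15520 rad/s
X_L = ωL = 760.5 Ω
X_C = 1/(ωC) = 1572 Ω
Net reactance X = X_L − X_C = -811.1 Ω
Z = 90.00 − j811.1 Ω
|Z| = √(90.00² + 811.1²) = 816.1 Ω
I = V/|Z| = 2.4/816.1 = 2.941 mA

2.941 mA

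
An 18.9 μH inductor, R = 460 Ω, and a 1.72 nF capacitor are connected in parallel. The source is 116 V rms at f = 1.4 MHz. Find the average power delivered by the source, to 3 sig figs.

ω = 2πf = 8.796e+06 rad/s
X_L = ωL = 166 Ω
X_C = 1/(ωC) = 66.1 Ω
Parallel: admittances add. Y = 1/R + 1/(jωL) + jωC
Y = (0.00217 + j0.00911) S
|Y| = 0.00937 S → |Z| = 1/|Y| = 107 Ω, ∠Z = −∠Y = -76.6°
I = V/|Z| = 1.09 A
P = VI cos φ = 116 × 1.09 × cos(-76.6°) = 29.3 W

29.3 W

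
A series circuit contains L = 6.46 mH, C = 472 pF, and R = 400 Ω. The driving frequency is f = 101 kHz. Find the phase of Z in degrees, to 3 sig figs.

62.3°

ω = 2πf = 634600 rad/s
X_L = ωL = 4100 Ω
X_C = 1/(ωC) = 3340 Ω
Net reactance X = X_L − X_C = 761 Ω
Z = 400 + j761 Ω
|Z| = √(400² + 761²) = 860 Ω
∠Z = arctan(761/400) = 62.3°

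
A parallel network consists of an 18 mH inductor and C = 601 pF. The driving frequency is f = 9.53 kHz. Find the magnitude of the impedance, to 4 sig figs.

ω = 2πf = 59880 rad/s
X_L = ωL = 1078 Ω
X_C = 1/(ωC) = 27790 Ω
Parallel: admittances add. Y = 1/(jωL) + jωC
Y = (0 − j0.0008918) S
|Y| = 0.0008918 S → |Z| = 1/|Y| = 1121 Ω, ∠Z = −∠Y = 90.00°

1121 Ω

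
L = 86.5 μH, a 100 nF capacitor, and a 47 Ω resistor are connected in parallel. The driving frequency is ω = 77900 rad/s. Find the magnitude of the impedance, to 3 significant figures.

7.03 Ω

X_L = ωL = 6.74 Ω
X_C = 1/(ωC) = 128 Ω
Parallel: admittances add. Y = 1/R + 1/(jωL) + jωC
Y = (0.0213 − j0.141) S
|Y| = 0.142 S → |Z| = 1/|Y| = 7.03 Ω, ∠Z = −∠Y = 81.4°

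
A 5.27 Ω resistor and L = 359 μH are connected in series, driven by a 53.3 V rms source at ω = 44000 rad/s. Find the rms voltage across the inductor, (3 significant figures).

X_L = ωL = 15.8 Ω
Z = 5.27 + j15.8 Ω
|Z| = √(5.27² + 15.8²) = 16.7 Ω
I = V/|Z| = 3.20 A
V_L = I·|Z_L| = 3.20 × 15.8 = 50.6 V

50.6 V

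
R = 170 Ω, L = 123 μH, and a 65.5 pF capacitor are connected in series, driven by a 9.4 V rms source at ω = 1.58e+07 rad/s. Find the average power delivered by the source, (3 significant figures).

15.3 mW

X_L = ωL = 1940 Ω
X_C = 1/(ωC) = 966 Ω
Net reactance X = X_L − X_C = 977 Ω
Z = 170 + j977 Ω
|Z| = √(170² + 977²) = 992 Ω
∠Z = arctan(977/170) = 80.1°
I = V/|Z| = 9.48 mA
P = VI cos φ = 9.4 × 0.00948 × cos(80.1°) = 15.3 mW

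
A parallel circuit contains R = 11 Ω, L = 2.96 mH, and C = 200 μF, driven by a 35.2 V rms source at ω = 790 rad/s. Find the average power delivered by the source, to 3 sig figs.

X_L = ωL = 2.34 Ω
X_C = 1/(ωC) = 6.33 Ω
Parallel: admittances add. Y = 1/R + 1/(jωL) + jωC
Y = (0.0909 − j0.270) S
|Y| = 0.285 S → |Z| = 1/|Y| = 3.51 Ω, ∠Z = −∠Y = 71.4°
I = V/|Z| = 10.0 A
P = VI cos φ = 35.2 × 10.0 × cos(71.4°) = 113 W

113 W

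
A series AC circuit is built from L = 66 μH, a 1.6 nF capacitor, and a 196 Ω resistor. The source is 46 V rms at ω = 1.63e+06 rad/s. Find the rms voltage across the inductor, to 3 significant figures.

14.6 V

X_L = ωL = 108 Ω
X_C = 1/(ωC) = 383 Ω
Net reactance X = X_L − X_C = -276 Ω
Z = 196 − j276 Ω
|Z| = √(196² + 276²) = 338 Ω
I = V/|Z| = 136 mA
V_L = I·|Z_L| = 0.136 × 108 = 14.6 V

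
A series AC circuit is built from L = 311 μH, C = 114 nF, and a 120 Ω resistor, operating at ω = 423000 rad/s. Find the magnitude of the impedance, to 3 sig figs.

X_L = ωL = 132 Ω
X_C = 1/(ωC) = 20.7 Ω
Net reactance X = X_L − X_C = 111 Ω
Z = 120 + j111 Ω
|Z| = √(120² + 111²) = 163 Ω

163 Ω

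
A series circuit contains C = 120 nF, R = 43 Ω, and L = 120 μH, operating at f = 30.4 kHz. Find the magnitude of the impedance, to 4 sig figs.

47.73 Ω

ω = 2πf = 191000 rad/s
X_L = ωL = 22.92 Ω
X_C = 1/(ωC) = 43.63 Ω
Net reactance X = X_L − X_C = -20.71 Ω
Z = 43.00 − j20.71 Ω
|Z| = √(43.00² + 20.71²) = 47.73 Ω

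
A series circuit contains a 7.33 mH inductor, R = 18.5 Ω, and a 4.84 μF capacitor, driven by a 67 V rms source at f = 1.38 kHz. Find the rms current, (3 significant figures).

ω = 2πf = 8671 rad/s
X_L = ωL = 63.6 Ω
X_C = 1/(ωC) = 23.8 Ω
Net reactance X = X_L − X_C = 39.7 Ω
Z = 18.5 + j39.7 Ω
|Z| = √(18.5² + 39.7²) = 43.8 Ω
I = V/|Z| = 67/43.8 = 1.53 A

1.53 A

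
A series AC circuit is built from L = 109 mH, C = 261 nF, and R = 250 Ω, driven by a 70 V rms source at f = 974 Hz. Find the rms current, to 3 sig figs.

ω = 2πf = 6120 rad/s
X_L = ωL = 667 Ω
X_C = 1/(ωC) = 626 Ω
Net reactance X = X_L − X_C = 41.0 Ω
Z = 250 + j41.0 Ω
|Z| = √(250² + 41.0²) = 253 Ω
I = V/|Z| = 70/253 = 276 mA

276 mA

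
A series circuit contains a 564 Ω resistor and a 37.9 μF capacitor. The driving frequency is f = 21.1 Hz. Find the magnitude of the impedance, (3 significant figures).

598 Ω

ω = 2πf = 132.6 rad/s
X_C = 1/(ωC) = 199 Ω
Z = 564 − j199 Ω
|Z| = √(564² + 199²) = 598 Ω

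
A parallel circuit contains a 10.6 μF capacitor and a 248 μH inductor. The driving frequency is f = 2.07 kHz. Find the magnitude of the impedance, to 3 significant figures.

ω = 2πf = 13010 rad/s
X_L = ωL = 3.23 Ω
X_C = 1/(ωC) = 7.25 Ω
Parallel: admittances add. Y = 1/(jωL) + jωC
Y = (0 − j0.172) S
|Y| = 0.172 S → |Z| = 1/|Y| = 5.81 Ω, ∠Z = −∠Y = 90.0°

5.81 Ω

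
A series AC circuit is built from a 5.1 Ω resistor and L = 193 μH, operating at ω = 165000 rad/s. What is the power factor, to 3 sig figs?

0.158

X_L = ωL = 31.8 Ω
Z = 5.10 + j31.8 Ω
|Z| = √(5.10² + 31.8²) = 32.3 Ω
∠Z = arctan(31.8/5.10) = 80.9°
cos φ = cos(80.9°) = 0.158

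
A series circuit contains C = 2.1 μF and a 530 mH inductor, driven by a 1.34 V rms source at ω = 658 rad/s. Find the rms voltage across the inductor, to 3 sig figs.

1.25 V

X_L = ωL = 349 Ω
X_C = 1/(ωC) = 724 Ω
Net reactance X = X_L − X_C = -375 Ω
Z = − j375 Ω
|Z| = √(0² + 375²) = 375 Ω
I = V/|Z| = 3.57 mA
V_L = I·|Z_L| = 0.00357 × 349 = 1.25 V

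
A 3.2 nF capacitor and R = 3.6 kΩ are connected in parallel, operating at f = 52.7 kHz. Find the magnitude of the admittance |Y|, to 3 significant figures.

ω = 2πf = 331100 rad/s
X_C = 1/(ωC) = 944 Ω
Parallel: admittances add. Y = 1/R + jωC
Y = (0.000278 + j0.00106) S
|Y| = 0.00110 S → |Z| = 1/|Y| = 913 Ω, ∠Z = −∠Y = -75.3°

1.10 mS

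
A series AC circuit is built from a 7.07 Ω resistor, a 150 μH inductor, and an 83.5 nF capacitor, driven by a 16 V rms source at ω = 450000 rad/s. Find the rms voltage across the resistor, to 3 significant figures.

X_L = ωL = 67.5 Ω
X_C = 1/(ωC) = 26.6 Ω
Net reactance X = X_L − X_C = 40.9 Ω
Z = 7.07 + j40.9 Ω
|Z| = √(7.07² + 40.9²) = 41.5 Ω
I = V/|Z| = 386 mA
V_R = I·|Z_R| = 0.386 × 7.07 = 2.73 V

2.73 V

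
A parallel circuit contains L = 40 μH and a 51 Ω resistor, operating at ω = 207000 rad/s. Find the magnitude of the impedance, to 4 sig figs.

8.173 Ω

X_L = ωL = 8.280 Ω
Parallel: admittances add. Y = 1/R + 1/(jωL)
Y = (0.01961 − j0.1208) S
|Y| = 0.1224 S → |Z| = 1/|Y| = 8.173 Ω, ∠Z = −∠Y = 80.78°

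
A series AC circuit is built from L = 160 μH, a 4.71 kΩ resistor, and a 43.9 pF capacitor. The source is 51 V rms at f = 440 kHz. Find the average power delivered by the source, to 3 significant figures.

ω = 2πf = 2.765e+06 rad/s
X_L = ωL = 442 Ω
X_C = 1/(ωC) = 8240 Ω
Net reactance X = X_L − X_C = -7800 Ω
Z = 4710 − j7800 Ω
|Z| = √(4710² + 7800²) = 9110 Ω
∠Z = arctan(-7800/4710) = -58.9°
I = V/|Z| = 5.60 mA
P = VI cos φ = 51 × 0.00560 × cos(-58.9°) = 148 mW

148 mW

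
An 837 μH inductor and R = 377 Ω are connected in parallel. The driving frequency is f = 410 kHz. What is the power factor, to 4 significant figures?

ω = 2πf = 2.576e+06 rad/s
X_L = ωL = 2156 Ω
Parallel: admittances add. Y = 1/R + 1/(jωL)
Y = (0.002653 − j0.0004638) S
|Y| = 0.002693 S → |Z| = 1/|Y| = 371.4 Ω, ∠Z = −∠Y = 9.918°
cos φ = cos(9.918°) = 0.9851

0.9851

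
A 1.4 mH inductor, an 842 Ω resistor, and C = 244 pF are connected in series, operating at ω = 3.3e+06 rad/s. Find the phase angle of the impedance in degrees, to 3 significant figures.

X_L = ωL = 4620 Ω
X_C = 1/(ωC) = 1240 Ω
Net reactance X = X_L − X_C = 3380 Ω
Z = 842 + j3380 Ω
|Z| = √(842² + 3380²) = 3480 Ω
∠Z = arctan(3380/842) = 76.0°

76.0°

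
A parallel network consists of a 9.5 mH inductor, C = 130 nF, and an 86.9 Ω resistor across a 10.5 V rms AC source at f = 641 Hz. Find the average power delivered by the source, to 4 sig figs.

1.269 W

ω = 2πf = 4028 rad/s
X_L = ωL = 38.26 Ω
X_C = 1/(ωC) = 1910 Ω
Parallel: admittances add. Y = 1/R + 1/(jωL) + jωC
Y = (0.01151 − j0.02561) S
|Y| = 0.02808 S → |Z| = 1/|Y| = 35.61 Ω, ∠Z = −∠Y = 65.81°
I = V/|Z| = 294.8 mA
P = VI cos φ = 10.5 × 0.2948 × cos(65.81°) = 1.269 W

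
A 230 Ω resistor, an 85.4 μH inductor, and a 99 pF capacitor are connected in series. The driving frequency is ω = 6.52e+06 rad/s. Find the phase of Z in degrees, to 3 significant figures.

-77.0°

X_L = ωL = 557 Ω
X_C = 1/(ωC) = 1550 Ω
Net reactance X = X_L − X_C = -992 Ω
Z = 230 − j992 Ω
|Z| = √(230² + 992²) = 1020 Ω
∠Z = arctan(-992/230) = -77.0°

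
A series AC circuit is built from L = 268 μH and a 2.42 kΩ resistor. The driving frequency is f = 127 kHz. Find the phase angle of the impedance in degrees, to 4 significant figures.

ω = 2πf = 798000 rad/s
X_L = ωL = 213.9 Ω
Z = 2420 + j213.9 Ω
|Z| = √(2420² + 213.9²) = 2429 Ω
∠Z = arctan(213.9/2420) = 5.050°

5.050°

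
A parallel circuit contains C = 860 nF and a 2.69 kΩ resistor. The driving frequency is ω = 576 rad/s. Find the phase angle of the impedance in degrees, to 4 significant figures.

-53.11°

X_C = 1/(ωC) = 2019 Ω
Parallel: admittances add. Y = 1/R + jωC
Y = (0.0003717 + j0.0004954) S
|Y| = 0.0006193 S → |Z| = 1/|Y| = 1615 Ω, ∠Z = −∠Y = -53.11°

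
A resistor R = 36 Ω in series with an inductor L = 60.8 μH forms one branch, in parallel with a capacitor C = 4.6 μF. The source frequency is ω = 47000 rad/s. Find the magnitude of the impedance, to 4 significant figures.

4.634 Ω

X_L = ωL = 2.858 Ω
X_C = 1/(ωC) = 4.625 Ω
Branch 1 (R+jX_L): Z₁ = 36.00 + j2.858 Ω, |Z₁| = 36.11 Ω
Branch 2 (−jX_C): Z₂ = −j4.625 Ω
Parallel: Z = Z₁Z₂/(Z₁+Z₂), |Z| = 4.634 Ω, ∠Z = -82.65°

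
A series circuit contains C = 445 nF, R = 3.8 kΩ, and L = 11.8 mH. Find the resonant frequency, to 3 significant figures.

ω₀ = 1/√(LC) = 1/√(0.0118 × 4.45e-07) = 13800 rad/s
f₀ = ω₀/(2π) = 2.20 kHz

2.20 kHz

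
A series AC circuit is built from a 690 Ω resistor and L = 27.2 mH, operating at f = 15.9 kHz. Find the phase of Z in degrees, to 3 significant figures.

75.8°

ω = 2πf = 99900 rad/s
X_L = ωL = 2720 Ω
Z = 690 + j2720 Ω
|Z| = √(690² + 2720²) = 2800 Ω
∠Z = arctan(2720/690) = 75.8°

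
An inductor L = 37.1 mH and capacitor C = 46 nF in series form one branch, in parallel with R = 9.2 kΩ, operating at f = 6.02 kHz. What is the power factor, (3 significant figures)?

0.0897

ω = 2πf = 37820 rad/s
X_L = ωL = 1400 Ω
X_C = 1/(ωC) = 575 Ω
Branch 1: Z₁ = R = 9200 Ω
Branch 2 (series LC): Z₂ = j(X_L − X_C) = j829 Ω
Parallel: Z = Z₁Z₂/(Z₁+Z₂), |Z| = 825 Ω, ∠Z = 84.9°
cos φ = cos(84.9°) = 0.0897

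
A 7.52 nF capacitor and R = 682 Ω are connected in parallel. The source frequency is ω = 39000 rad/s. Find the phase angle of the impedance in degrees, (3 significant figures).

-11.3°

X_C = 1/(ωC) = 3410 Ω
Parallel: admittances add. Y = 1/R + jωC
Y = (0.00147 + j0.000293) S
|Y| = 0.00150 S → |Z| = 1/|Y| = 669 Ω, ∠Z = −∠Y = -11.3°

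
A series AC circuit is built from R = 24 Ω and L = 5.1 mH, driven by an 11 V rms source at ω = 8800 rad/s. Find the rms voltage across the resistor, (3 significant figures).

X_L = ωL = 44.9 Ω
Z = 24.0 + j44.9 Ω
|Z| = √(24.0² + 44.9²) = 50.9 Ω
I = V/|Z| = 216 mA
V_R = I·|Z_R| = 0.216 × 24.0 = 5.19 V

5.19 V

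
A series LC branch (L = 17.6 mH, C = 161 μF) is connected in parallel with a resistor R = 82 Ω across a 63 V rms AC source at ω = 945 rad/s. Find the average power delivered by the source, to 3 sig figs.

48.4 W

X_L = ωL = 16.6 Ω
X_C = 1/(ωC) = 6.57 Ω
Branch 1: Z₁ = R = 82.0 Ω
Branch 2 (series LC): Z₂ = j(X_L − X_C) = j10.1 Ω
Parallel: Z = Z₁Z₂/(Z₁+Z₂), |Z| = 9.98 Ω, ∠Z = 83.0°
I = V/|Z| = 6.31 A
P = VI cos φ = 63 × 6.31 × cos(83.0°) = 48.4 W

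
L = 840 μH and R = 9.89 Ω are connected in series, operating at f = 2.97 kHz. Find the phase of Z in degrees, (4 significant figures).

57.75°

ω = 2πf = 18660 rad/s
X_L = ωL = 15.68 Ω
Z = 9.890 + j15.68 Ω
|Z| = √(9.890² + 15.68²) = 18.53 Ω
∠Z = arctan(15.68/9.890) = 57.75°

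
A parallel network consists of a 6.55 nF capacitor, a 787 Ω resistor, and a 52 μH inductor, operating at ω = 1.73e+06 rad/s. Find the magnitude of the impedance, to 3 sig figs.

776 Ω

X_L = ωL = 90.0 Ω
X_C = 1/(ωC) = 88.2 Ω
Parallel: admittances add. Y = 1/R + 1/(jωL) + jωC
Y = (0.00127 + j0.000215) S
|Y| = 0.00129 S → |Z| = 1/|Y| = 776 Ω, ∠Z = −∠Y = -9.62°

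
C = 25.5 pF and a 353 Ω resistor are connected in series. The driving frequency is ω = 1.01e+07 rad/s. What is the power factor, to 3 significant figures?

X_C = 1/(ωC) = 3880 Ω
Z = 353 − j3880 Ω
|Z| = √(353² + 3880²) = 3900 Ω
∠Z = arctan(-3880/353) = -84.8°
cos φ = cos(-84.8°) = 0.0905

0.0905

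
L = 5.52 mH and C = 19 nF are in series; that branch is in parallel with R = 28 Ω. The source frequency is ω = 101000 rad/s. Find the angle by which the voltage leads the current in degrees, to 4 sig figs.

X_L = ωL = 557.5 Ω
X_C = 1/(ωC) = 521.1 Ω
Branch 1: Z₁ = R = 28.00 Ω
Branch 2 (series LC): Z₂ = j(X_L − X_C) = j36.42 Ω
Parallel: Z = Z₁Z₂/(Z₁+Z₂), |Z| = 22.20 Ω, ∠Z = 37.56°

37.56°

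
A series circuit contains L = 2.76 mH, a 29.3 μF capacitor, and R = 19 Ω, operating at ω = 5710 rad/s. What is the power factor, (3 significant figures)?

0.889

X_L = ωL = 15.8 Ω
X_C = 1/(ωC) = 5.98 Ω
Net reactance X = X_L − X_C = 9.78 Ω
Z = 19.0 + j9.78 Ω
|Z| = √(19.0² + 9.78²) = 21.4 Ω
∠Z = arctan(9.78/19.0) = 27.2°
cos φ = cos(27.2°) = 0.889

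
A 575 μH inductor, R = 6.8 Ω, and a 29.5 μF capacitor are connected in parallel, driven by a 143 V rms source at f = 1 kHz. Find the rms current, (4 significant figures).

ω = 2πf = 6283 rad/s
X_L = ωL = 3.613 Ω
X_C = 1/(ωC) = 5.395 Ω
Parallel: admittances add. Y = 1/R + 1/(jωL) + jωC
Y = (0.1471 − j0.09144) S
|Y| = 0.1732 S → |Z| = 1/|Y| = 5.775 Ω, ∠Z = −∠Y = 31.87°
I = V/|Z| = 143/5.775 = 24.76 A

24.76 A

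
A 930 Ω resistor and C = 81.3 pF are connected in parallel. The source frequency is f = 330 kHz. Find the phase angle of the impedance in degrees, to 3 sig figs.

ω = 2πf = 2.073e+06 rad/s
X_C = 1/(ωC) = 5930 Ω
Parallel: admittances add. Y = 1/R + jωC
Y = (0.00108 + j0.000169) S
|Y| = 0.00109 S → |Z| = 1/|Y| = 919 Ω, ∠Z = −∠Y = -8.91°

-8.91°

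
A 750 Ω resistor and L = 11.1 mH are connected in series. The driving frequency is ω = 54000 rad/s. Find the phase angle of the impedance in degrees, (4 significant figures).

38.63°

X_L = ωL = 599.4 Ω
Z = 750.0 + j599.4 Ω
|Z| = √(750.0² + 599.4²) = 960.1 Ω
∠Z = arctan(599.4/750.0) = 38.63°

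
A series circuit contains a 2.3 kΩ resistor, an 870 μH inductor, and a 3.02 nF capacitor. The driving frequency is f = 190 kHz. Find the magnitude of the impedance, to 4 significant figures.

ω = 2πf = 1.194e+06 rad/s
X_L = ωL = 1039 Ω
X_C = 1/(ωC) = 277.4 Ω
Net reactance X = X_L − X_C = 761.2 Ω
Z = 2300 + j761.2 Ω
|Z| = √(2300² + 761.2²) = 2423 Ω

2423 Ω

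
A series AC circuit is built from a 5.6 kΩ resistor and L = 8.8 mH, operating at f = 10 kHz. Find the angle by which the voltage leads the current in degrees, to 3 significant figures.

5.64°

ω = 2πf = 62830 rad/s
X_L = ωL = 553 Ω
Z = 5600 + j553 Ω
|Z| = √(5600² + 553²) = 5630 Ω
∠Z = arctan(553/5600) = 5.64°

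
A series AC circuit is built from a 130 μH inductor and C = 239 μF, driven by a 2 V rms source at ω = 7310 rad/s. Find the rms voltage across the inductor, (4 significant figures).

5.029 V

X_L = ωL = 0.9503 Ω
X_C = 1/(ωC) = 0.5724 Ω
Net reactance X = X_L − X_C = 0.3779 Ω
Z = j0.3779 Ω
|Z| = √(0² + 0.3779²) = 0.3779 Ω
I = V/|Z| = 5.292 A
V_L = I·|Z_L| = 5.292 × 0.9503 = 5.029 V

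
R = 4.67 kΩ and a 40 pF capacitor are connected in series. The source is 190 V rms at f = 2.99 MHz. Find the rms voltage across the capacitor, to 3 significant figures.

ω = 2πf = 1.879e+07 rad/s
X_C = 1/(ωC) = 1330 Ω
Z = 4670 − j1330 Ω
|Z| = √(4670² + 1330²) = 4860 Ω
I = V/|Z| = 39.1 mA
V_C = I·|Z_C| = 0.0391 × 1330 = 52.1 V

52.1 V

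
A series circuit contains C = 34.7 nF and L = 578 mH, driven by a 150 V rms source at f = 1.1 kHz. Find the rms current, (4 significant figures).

ω = 2πf = 6912 rad/s
X_L = ωL = 3995 Ω
X_C = 1/(ωC) = 4170 Ω
Net reactance X = X_L − X_C = -174.8 Ω
Z = − j174.8 Ω
|Z| = √(0² + 174.8²) = 174.8 Ω
I = V/|Z| = 150/174.8 = 858.2 mA

858.2 mA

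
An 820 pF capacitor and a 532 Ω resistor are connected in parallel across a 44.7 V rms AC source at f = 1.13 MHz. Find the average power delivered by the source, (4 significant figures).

3.756 W

ω = 2πf = 7.1e+06 rad/s
X_C = 1/(ωC) = 171.8 Ω
Parallel: admittances add. Y = 1/R + jωC
Y = (0.001880 + j0.005822) S
|Y| = 0.006118 S → |Z| = 1/|Y| = 163.5 Ω, ∠Z = −∠Y = -72.11°
I = V/|Z| = 273.5 mA
P = VI cos φ = 44.7 × 0.2735 × cos(-72.11°) = 3.756 W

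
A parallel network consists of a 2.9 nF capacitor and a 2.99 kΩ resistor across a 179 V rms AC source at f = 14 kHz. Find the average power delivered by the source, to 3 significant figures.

10.7 W

ω = 2πf = 87960 rad/s
X_C = 1/(ωC) = 3920 Ω
Parallel: admittances add. Y = 1/R + jωC
Y = (0.000334 + j0.000255) S
|Y| = 0.000421 S → |Z| = 1/|Y| = 2380 Ω, ∠Z = −∠Y = -37.3°
I = V/|Z| = 75.3 mA
P = VI cos φ = 179 × 0.0753 × cos(-37.3°) = 10.7 W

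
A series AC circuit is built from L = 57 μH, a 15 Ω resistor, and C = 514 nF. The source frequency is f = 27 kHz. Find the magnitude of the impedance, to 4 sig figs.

15.11 Ω

ω = 2πf = 169600 rad/s
X_L = ωL = 9.670 Ω
X_C = 1/(ωC) = 11.47 Ω
Net reactance X = X_L − X_C = -1.798 Ω
Z = 15.00 − j1.798 Ω
|Z| = √(15.00² + 1.798²) = 15.11 Ω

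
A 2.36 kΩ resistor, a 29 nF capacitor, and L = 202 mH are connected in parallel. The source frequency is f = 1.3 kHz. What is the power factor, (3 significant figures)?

0.754

ω = 2πf = 8168 rad/s
X_L = ωL = 1650 Ω
X_C = 1/(ωC) = 4220 Ω
Parallel: admittances add. Y = 1/R + 1/(jωL) + jωC
Y = (0.000424 − j0.000369) S
|Y| = 0.000562 S → |Z| = 1/|Y| = 1780 Ω, ∠Z = −∠Y = 41.1°
cos φ = cos(41.1°) = 0.754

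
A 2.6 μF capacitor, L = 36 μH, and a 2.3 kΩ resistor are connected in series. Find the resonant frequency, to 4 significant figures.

16.45 kHz

ω₀ = 1/√(LC) = 1/√(3.6e-05 × 2.6e-06) = 103400 rad/s
f₀ = ω₀/(2π) = 16.45 kHz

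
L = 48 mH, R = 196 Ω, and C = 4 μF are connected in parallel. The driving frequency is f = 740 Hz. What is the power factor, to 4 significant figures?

ω = 2πf = 4650 rad/s
X_L = ωL = 223.2 Ω
X_C = 1/(ωC) = 53.77 Ω
Parallel: admittances add. Y = 1/R + 1/(jωL) + jωC
Y = (0.005102 + j0.01412) S
|Y| = 0.01501 S → |Z| = 1/|Y| = 66.62 Ω, ∠Z = −∠Y = -70.13°
cos φ = cos(-70.13°) = 0.3399

0.3399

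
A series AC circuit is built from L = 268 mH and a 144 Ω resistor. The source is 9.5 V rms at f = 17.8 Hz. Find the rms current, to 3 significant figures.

ω = 2πf = 111.8 rad/s
X_L = ωL = 30.0 Ω
Z = 144 + j30.0 Ω
|Z| = √(144² + 30.0²) = 147 Ω
I = V/|Z| = 9.5/147 = 64.6 mA

64.6 mA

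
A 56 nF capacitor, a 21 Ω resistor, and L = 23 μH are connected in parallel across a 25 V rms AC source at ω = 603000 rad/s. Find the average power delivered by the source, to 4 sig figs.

29.76 W

X_L = ωL = 13.87 Ω
X_C = 1/(ωC) = 29.61 Ω
Parallel: admittances add. Y = 1/R + 1/(jωL) + jωC
Y = (0.04762 − j0.03834) S
|Y| = 0.06113 S → |Z| = 1/|Y| = 16.36 Ω, ∠Z = −∠Y = 38.84°
I = V/|Z| = 1.528 A
P = VI cos φ = 25 × 1.528 × cos(38.84°) = 29.76 W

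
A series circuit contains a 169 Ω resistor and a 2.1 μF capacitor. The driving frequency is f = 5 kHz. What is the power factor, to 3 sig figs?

ω = 2πf = 31420 rad/s
X_C = 1/(ωC) = 15.2 Ω
Z = 169 − j15.2 Ω
|Z| = √(169² + 15.2²) = 170 Ω
∠Z = arctan(-15.2/169) = -5.13°
cos φ = cos(-5.13°) = 0.996

0.996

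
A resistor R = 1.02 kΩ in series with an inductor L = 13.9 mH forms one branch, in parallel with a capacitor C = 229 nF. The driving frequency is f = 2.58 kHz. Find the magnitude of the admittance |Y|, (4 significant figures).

ω = 2πf = 16210 rad/s
X_L = ωL = 225.3 Ω
X_C = 1/(ωC) = 269.4 Ω
Branch 1 (R+jX_L): Z₁ = 1020 + j225.3 Ω, |Z₁| = 1045 Ω
Branch 2 (−jX_C): Z₂ = −j269.4 Ω
Parallel: Z = Z₁Z₂/(Z₁+Z₂), |Z| = 275.6 Ω, ∠Z = -75.07°
|Y| = 1/|Z| = 3.628 mS

3.628 mS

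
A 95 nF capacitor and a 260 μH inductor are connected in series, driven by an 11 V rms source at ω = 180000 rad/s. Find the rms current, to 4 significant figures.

941.8 mA

X_L = ωL = 46.80 Ω
X_C = 1/(ωC) = 58.48 Ω
Net reactance X = X_L − X_C = -11.68 Ω
Z = − j11.68 Ω
|Z| = √(0² + 11.68²) = 11.68 Ω
I = V/|Z| = 11/11.68 = 941.8 mA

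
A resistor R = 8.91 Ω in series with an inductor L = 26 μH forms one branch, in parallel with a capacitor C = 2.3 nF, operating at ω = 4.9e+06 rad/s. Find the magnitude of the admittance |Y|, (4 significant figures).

X_L = ωL = 127.4 Ω
X_C = 1/(ωC) = 88.73 Ω
Branch 1 (R+jX_L): Z₁ = 8.910 + j127.4 Ω, |Z₁| = 127.7 Ω
Branch 2 (−jX_C): Z₂ = −j88.73 Ω
Parallel: Z = Z₁Z₂/(Z₁+Z₂), |Z| = 285.6 Ω, ∠Z = -81.03°
|Y| = 1/|Z| = 3.502 mS

3.502 mS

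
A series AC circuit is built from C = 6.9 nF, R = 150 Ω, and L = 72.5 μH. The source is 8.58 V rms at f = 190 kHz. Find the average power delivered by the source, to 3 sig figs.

ω = 2πf = 1.194e+06 rad/s
X_L = ωL = 86.6 Ω
X_C = 1/(ωC) = 121 Ω
Net reactance X = X_L − X_C = -34.8 Ω
Z = 150 − j34.8 Ω
|Z| = √(150² + 34.8²) = 154 Ω
∠Z = arctan(-34.8/150) = -13.1°
I = V/|Z| = 55.7 mA
P = VI cos φ = 8.58 × 0.0557 × cos(-13.1°) = 466 mW

466 mW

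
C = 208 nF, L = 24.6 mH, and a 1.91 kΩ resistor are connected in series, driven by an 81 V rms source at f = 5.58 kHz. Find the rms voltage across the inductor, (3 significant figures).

34.2 V

ω = 2πf = 35060 rad/s
X_L = ωL = 862 Ω
X_C = 1/(ωC) = 137 Ω
Net reactance X = X_L − X_C = 725 Ω
Z = 1910 + j725 Ω
|Z| = √(1910² + 725²) = 2040 Ω
I = V/|Z| = 39.6 mA
V_L = I·|Z_L| = 0.0396 × 862 = 34.2 V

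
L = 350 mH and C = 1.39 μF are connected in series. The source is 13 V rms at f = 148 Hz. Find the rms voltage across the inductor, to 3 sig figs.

9.44 V

ω = 2πf = 929.9 rad/s
X_L = ωL = 325 Ω
X_C = 1/(ωC) = 774 Ω
Net reactance X = X_L − X_C = -448 Ω
Z = − j448 Ω
|Z| = √(0² + 448²) = 448 Ω
I = V/|Z| = 29.0 mA
V_L = I·|Z_L| = 0.0290 × 325 = 9.44 V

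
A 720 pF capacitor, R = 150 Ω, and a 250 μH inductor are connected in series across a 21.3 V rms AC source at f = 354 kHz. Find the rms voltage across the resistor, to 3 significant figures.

19.4 V

ω = 2πf = 2.224e+06 rad/s
X_L = ωL = 556 Ω
X_C = 1/(ωC) = 624 Ω
Net reactance X = X_L − X_C = -68.4 Ω
Z = 150 − j68.4 Ω
|Z| = √(150² + 68.4²) = 165 Ω
I = V/|Z| = 129 mA
V_R = I·|Z_R| = 0.129 × 150 = 19.4 V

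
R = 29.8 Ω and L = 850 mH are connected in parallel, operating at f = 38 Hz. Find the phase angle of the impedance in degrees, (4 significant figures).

8.353°

ω = 2πf = 238.8 rad/s
X_L = ωL = 202.9 Ω
Parallel: admittances add. Y = 1/R + 1/(jωL)
Y = (0.03356 − j0.004927) S
|Y| = 0.03392 S → |Z| = 1/|Y| = 29.48 Ω, ∠Z = −∠Y = 8.353°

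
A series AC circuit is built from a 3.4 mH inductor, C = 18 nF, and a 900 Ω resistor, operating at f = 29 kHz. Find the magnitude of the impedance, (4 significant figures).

ω = 2πf = 182200 rad/s
X_L = ωL = 619.5 Ω
X_C = 1/(ωC) = 304.9 Ω
Net reactance X = X_L − X_C = 314.6 Ω
Z = 900.0 + j314.6 Ω
|Z| = √(900.0² + 314.6²) = 953.4 Ω

953.4 Ω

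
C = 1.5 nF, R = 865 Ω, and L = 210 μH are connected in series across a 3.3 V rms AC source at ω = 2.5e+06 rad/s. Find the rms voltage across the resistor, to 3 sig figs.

X_L = ωL = 525 Ω
X_C = 1/(ωC) = 267 Ω
Net reactance X = X_L − X_C = 258 Ω
Z = 865 + j258 Ω
|Z| = √(865² + 258²) = 903 Ω
I = V/|Z| = 3.66 mA
V_R = I·|Z_R| = 0.00366 × 865 = 3.16 V

3.16 V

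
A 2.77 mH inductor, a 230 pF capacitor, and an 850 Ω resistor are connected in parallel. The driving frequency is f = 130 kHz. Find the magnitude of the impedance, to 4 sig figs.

ω = 2πf = 816800 rad/s
X_L = ωL = 2263 Ω
X_C = 1/(ωC) = 5323 Ω
Parallel: admittances add. Y = 1/R + 1/(jωL) + jωC
Y = (0.001176 − j0.0002541) S
|Y| = 0.001204 S → |Z| = 1/|Y| = 830.8 Ω, ∠Z = −∠Y = 12.19°

830.8 Ω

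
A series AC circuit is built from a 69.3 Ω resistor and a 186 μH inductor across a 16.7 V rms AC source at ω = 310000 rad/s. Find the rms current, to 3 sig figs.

185 mA

X_L = ωL = 57.7 Ω
Z = 69.3 + j57.7 Ω
|Z| = √(69.3² + 57.7²) = 90.2 Ω
I = V/|Z| = 16.7/90.2 = 185 mA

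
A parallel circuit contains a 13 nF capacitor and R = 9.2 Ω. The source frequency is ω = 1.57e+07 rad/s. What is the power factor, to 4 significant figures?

X_C = 1/(ωC) = 4.900 Ω
Parallel: admittances add. Y = 1/R + jωC
Y = (0.1087 + j0.2041) S
|Y| = 0.2312 S → |Z| = 1/|Y| = 4.325 Ω, ∠Z = −∠Y = -61.96°
cos φ = cos(-61.96°) = 0.4701

0.4701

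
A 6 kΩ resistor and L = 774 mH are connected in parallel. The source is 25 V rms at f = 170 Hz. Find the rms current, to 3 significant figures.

ω = 2πf = 1068 rad/s
X_L = ωL = 827 Ω
Parallel: admittances add. Y = 1/R + 1/(jωL)
Y = (0.000167 − j0.00121) S
|Y| = 0.00122 S → |Z| = 1/|Y| = 819 Ω, ∠Z = −∠Y = 82.2°
I = V/|Z| = 25/819 = 30.5 mA

30.5 mA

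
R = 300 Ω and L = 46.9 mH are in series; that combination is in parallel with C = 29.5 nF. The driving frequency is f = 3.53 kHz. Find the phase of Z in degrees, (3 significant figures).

ω = 2πf = 22180 rad/s
X_L = ωL = 1040 Ω
X_C = 1/(ωC) = 1530 Ω
Branch 1 (R+jX_L): Z₁ = 300 + j1040 Ω, |Z₁| = 1080 Ω
Branch 2 (−jX_C): Z₂ = −j1530 Ω
Parallel: Z = Z₁Z₂/(Z₁+Z₂), |Z| = 2890 Ω, ∠Z = 42.3°

42.3°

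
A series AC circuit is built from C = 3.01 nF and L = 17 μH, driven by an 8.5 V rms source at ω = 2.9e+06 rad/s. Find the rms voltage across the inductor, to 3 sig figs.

X_L = ωL = 49.3 Ω
X_C = 1/(ωC) = 115 Ω
Net reactance X = X_L − X_C = -65.3 Ω
Z = − j65.3 Ω
|Z| = √(0² + 65.3²) = 65.3 Ω
I = V/|Z| = 130 mA
V_L = I·|Z_L| = 0.130 × 49.3 = 6.42 V

6.42 V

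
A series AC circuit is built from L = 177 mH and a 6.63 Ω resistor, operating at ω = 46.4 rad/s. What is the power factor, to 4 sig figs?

0.6281

X_L = ωL = 8.213 Ω
Z = 6.630 + j8.213 Ω
|Z| = √(6.630² + 8.213²) = 10.55 Ω
∠Z = arctan(8.213/6.630) = 51.09°
cos φ = cos(51.09°) = 0.6281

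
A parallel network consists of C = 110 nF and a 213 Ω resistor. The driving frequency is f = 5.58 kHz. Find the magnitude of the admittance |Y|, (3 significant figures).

6.08 mS

ω = 2πf = 35060 rad/s
X_C = 1/(ωC) = 259 Ω
Parallel: admittances add. Y = 1/R + jωC
Y = (0.00469 + j0.00386) S
|Y| = 0.00608 S → |Z| = 1/|Y| = 165 Ω, ∠Z = −∠Y = -39.4°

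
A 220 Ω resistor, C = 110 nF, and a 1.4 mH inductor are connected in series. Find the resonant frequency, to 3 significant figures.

ω₀ = 1/√(LC) = 1/√(0.0014 × 1.1e-07) = 80580 rad/s
f₀ = ω₀/(2π) = 12.8 kHz

12.8 kHz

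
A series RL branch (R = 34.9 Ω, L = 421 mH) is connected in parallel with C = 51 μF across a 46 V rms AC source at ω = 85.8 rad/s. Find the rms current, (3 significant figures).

X_L = ωL = 36.1 Ω
X_C = 1/(ωC) = 229 Ω
Branch 1 (R+jX_L): Z₁ = 34.9 + j36.1 Ω, |Z₁| = 50.2 Ω
Branch 2 (−jX_C): Z₂ = −j229 Ω
Parallel: Z = Z₁Z₂/(Z₁+Z₂), |Z| = 58.7 Ω, ∠Z = 35.7°
I = V/|Z| = 46/58.7 = 784 mA

784 mA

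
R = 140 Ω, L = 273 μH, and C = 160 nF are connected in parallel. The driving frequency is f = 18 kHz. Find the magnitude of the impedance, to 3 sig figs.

62.6 Ω

ω = 2πf = 113100 rad/s
X_L = ωL = 30.9 Ω
X_C = 1/(ωC) = 55.3 Ω
Parallel: admittances add. Y = 1/R + 1/(jωL) + jωC
Y = (0.00714 − j0.0143) S
|Y| = 0.0160 S → |Z| = 1/|Y| = 62.6 Ω, ∠Z = −∠Y = 63.4°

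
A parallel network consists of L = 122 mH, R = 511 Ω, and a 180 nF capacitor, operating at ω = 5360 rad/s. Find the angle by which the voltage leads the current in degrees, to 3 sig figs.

X_L = ωL = 654 Ω
X_C = 1/(ωC) = 1040 Ω
Parallel: admittances add. Y = 1/R + 1/(jωL) + jωC
Y = (0.00196 − j0.000564) S
|Y| = 0.00204 S → |Z| = 1/|Y| = 491 Ω, ∠Z = −∠Y = 16.1°

16.1°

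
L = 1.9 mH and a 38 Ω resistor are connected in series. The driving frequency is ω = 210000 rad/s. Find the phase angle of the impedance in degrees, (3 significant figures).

X_L = ωL = 399 Ω
Z = 38.0 + j399 Ω
|Z| = √(38.0² + 399²) = 401 Ω
∠Z = arctan(399/38.0) = 84.6°

84.6°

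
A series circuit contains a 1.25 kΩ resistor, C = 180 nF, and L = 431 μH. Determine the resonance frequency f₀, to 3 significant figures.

ω₀ = 1/√(LC) = 1/√(0.000431 × 1.8e-07) = 113500 rad/s
f₀ = ω₀/(2π) = 18.1 kHz

18.1 kHz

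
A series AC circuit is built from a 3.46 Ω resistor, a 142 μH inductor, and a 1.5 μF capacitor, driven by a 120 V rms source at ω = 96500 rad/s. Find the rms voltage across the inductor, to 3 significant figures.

X_L = ωL = 13.7 Ω
X_C = 1/(ωC) = 6.91 Ω
Net reactance X = X_L − X_C = 6.79 Ω
Z = 3.46 + j6.79 Ω
|Z| = √(3.46² + 6.79²) = 7.62 Ω
I = V/|Z| = 15.7 A
V_L = I·|Z_L| = 15.7 × 13.7 = 216 V

216 V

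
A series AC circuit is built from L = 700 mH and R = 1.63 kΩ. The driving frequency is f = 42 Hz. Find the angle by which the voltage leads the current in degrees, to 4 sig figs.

ω = 2πf = 263.9 rad/s
X_L = ωL = 184.7 Ω
Z = 1630 + j184.7 Ω
|Z| = √(1630² + 184.7²) = 1640 Ω
∠Z = arctan(184.7/1630) = 6.466°

6.466°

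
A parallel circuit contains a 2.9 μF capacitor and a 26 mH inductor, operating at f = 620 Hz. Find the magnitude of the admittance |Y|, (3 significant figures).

ω = 2πf = 3896 rad/s
X_L = ωL = 101 Ω
X_C = 1/(ωC) = 88.5 Ω
Parallel: admittances add. Y = 1/(jωL) + jωC
Y = (0 + j0.00142) S
|Y| = 0.00142 S → |Z| = 1/|Y| = 702 Ω, ∠Z = −∠Y = -90.0°

1.42 mS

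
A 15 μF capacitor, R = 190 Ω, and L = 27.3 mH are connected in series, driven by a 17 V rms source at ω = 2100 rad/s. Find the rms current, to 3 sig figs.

X_L = ωL = 57.3 Ω
X_C = 1/(ωC) = 31.7 Ω
Net reactance X = X_L − X_C = 25.6 Ω
Z = 190 + j25.6 Ω
|Z| = √(190² + 25.6²) = 192 Ω
I = V/|Z| = 17/192 = 88.7 mA

88.7 mA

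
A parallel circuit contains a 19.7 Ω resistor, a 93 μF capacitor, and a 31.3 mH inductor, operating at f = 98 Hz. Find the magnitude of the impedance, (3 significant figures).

ω = 2πf = 615.8 rad/s
X_L = ωL = 19.3 Ω
X_C = 1/(ωC) = 17.5 Ω
Parallel: admittances add. Y = 1/R + 1/(jωL) + jωC
Y = (0.0508 + j0.00538) S
|Y| = 0.0510 S → |Z| = 1/|Y| = 19.6 Ω, ∠Z = −∠Y = -6.05°

19.6 Ω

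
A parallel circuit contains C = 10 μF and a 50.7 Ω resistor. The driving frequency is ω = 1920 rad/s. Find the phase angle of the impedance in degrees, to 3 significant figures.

-44.2°

X_C = 1/(ωC) = 52.1 Ω
Parallel: admittances add. Y = 1/R + jωC
Y = (0.0197 + j0.0192) S
|Y| = 0.0275 S → |Z| = 1/|Y| = 36.3 Ω, ∠Z = −∠Y = -44.2°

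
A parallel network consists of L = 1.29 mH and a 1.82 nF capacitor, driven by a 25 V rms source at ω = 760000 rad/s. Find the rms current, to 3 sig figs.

X_L = ωL = 980 Ω
X_C = 1/(ωC) = 723 Ω
Parallel: admittances add. Y = 1/(jωL) + jωC
Y = (0 + j0.000363) S
|Y| = 0.000363 S → |Z| = 1/|Y| = 2750 Ω, ∠Z = −∠Y = -90.0°
I = V/|Z| = 25/2750 = 9.08 mA

9.08 mA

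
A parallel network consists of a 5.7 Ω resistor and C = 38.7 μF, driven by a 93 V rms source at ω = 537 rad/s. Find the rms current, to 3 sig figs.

X_C = 1/(ωC) = 48.1 Ω
Parallel: admittances add. Y = 1/R + jωC
Y = (0.175 + j0.0208) S
|Y| = 0.177 S → |Z| = 1/|Y| = 5.66 Ω, ∠Z = −∠Y = -6.76°
I = V/|Z| = 93/5.66 = 16.4 A

16.4 A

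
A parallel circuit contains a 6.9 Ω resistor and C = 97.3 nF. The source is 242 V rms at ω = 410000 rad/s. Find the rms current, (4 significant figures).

X_C = 1/(ωC) = 25.07 Ω
Parallel: admittances add. Y = 1/R + jωC
Y = (0.1449 + j0.03989) S
|Y| = 0.1503 S → |Z| = 1/|Y| = 6.653 Ω, ∠Z = −∠Y = -15.39°
I = V/|Z| = 242/6.653 = 36.38 A

36.38 A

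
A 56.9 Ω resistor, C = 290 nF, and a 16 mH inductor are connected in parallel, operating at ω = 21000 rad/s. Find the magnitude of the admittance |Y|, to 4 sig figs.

17.85 mS

X_L = ωL = 336.0 Ω
X_C = 1/(ωC) = 164.2 Ω
Parallel: admittances add. Y = 1/R + 1/(jωL) + jωC
Y = (0.01757 + j0.003114) S
|Y| = 0.01785 S → |Z| = 1/|Y| = 56.03 Ω, ∠Z = −∠Y = -10.05°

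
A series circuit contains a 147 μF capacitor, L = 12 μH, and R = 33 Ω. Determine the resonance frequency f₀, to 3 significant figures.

3.79 kHz

ω₀ = 1/√(LC) = 1/√(1.2e-05 × 0.000147) = 23810 rad/s
f₀ = ω₀/(2π) = 3.79 kHz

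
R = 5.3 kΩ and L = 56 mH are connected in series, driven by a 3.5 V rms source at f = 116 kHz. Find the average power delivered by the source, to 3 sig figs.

ω = 2πf = 728800 rad/s
X_L = ωL = 40800 Ω
Z = 5300 + j40800 Ω
|Z| = √(5300² + 40800²) = 41200 Ω
∠Z = arctan(40800/5300) = 82.6°
I = V/|Z| = 85.0 μA
P = VI cos φ = 3.5 × 8.5e-05 × cos(82.6°) = 38.3 μW

38.3 μW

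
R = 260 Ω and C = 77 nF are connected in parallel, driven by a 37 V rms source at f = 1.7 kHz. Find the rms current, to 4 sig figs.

145.5 mA

ω = 2πf = 10680 rad/s
X_C = 1/(ωC) = 1216 Ω
Parallel: admittances add. Y = 1/R + jωC
Y = (0.003846 + j0.0008225) S
|Y| = 0.003933 S → |Z| = 1/|Y| = 254.3 Ω, ∠Z = −∠Y = -12.07°
I = V/|Z| = 37/254.3 = 145.5 mA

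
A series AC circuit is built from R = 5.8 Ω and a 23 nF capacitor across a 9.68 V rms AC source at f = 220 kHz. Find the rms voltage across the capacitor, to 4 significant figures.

9.520 V

ω = 2πf = 1.382e+06 rad/s
X_C = 1/(ωC) = 31.45 Ω
Z = 5.800 − j31.45 Ω
|Z| = √(5.800² + 31.45²) = 31.98 Ω
I = V/|Z| = 302.7 mA
V_C = I·|Z_C| = 0.3027 × 31.45 = 9.520 V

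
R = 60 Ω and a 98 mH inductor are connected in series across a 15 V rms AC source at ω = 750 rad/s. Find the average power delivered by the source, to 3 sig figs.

1.50 W

X_L = ωL = 73.5 Ω
Z = 60.0 + j73.5 Ω
|Z| = √(60.0² + 73.5²) = 94.9 Ω
∠Z = arctan(73.5/60.0) = 50.8°
I = V/|Z| = 158 mA
P = VI cos φ = 15 × 0.158 × cos(50.8°) = 1.50 W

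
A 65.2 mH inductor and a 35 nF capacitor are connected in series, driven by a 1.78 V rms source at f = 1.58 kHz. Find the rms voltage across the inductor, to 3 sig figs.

ω = 2πf = 9927 rad/s
X_L = ωL = 647 Ω
X_C = 1/(ωC) = 2880 Ω
Net reactance X = X_L − X_C = -2230 Ω
Z = − j2230 Ω
|Z| = √(0² + 2230²) = 2230 Ω
I = V/|Z| = 798 μA
V_L = I·|Z_L| = 0.000798 × 647 = 0.516 V

0.516 V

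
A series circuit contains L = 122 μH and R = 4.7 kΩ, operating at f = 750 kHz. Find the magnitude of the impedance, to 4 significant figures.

ω = 2πf = 4.712e+06 rad/s
X_L = ωL = 574.9 Ω
Z = 4700 + j574.9 Ω
|Z| = √(4700² + 574.9²) = 4735 Ω

4735 Ω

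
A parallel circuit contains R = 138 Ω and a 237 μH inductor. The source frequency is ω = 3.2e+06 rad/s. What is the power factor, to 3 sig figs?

0.984

X_L = ωL = 758 Ω
Parallel: admittances add. Y = 1/R + 1/(jωL)
Y = (0.00725 − j0.00132) S
|Y| = 0.00737 S → |Z| = 1/|Y| = 136 Ω, ∠Z = −∠Y = 10.3°
cos φ = cos(10.3°) = 0.984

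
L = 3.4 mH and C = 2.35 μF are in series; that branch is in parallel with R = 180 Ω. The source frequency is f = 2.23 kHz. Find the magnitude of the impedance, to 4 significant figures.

17.19 Ω

ω = 2πf = 14010 rad/s
X_L = ωL = 47.64 Ω
X_C = 1/(ωC) = 30.37 Ω
Branch 1: Z₁ = R = 180.0 Ω
Branch 2 (series LC): Z₂ = j(X_L − X_C) = j17.27 Ω
Parallel: Z = Z₁Z₂/(Z₁+Z₂), |Z| = 17.19 Ω, ∠Z = 84.52°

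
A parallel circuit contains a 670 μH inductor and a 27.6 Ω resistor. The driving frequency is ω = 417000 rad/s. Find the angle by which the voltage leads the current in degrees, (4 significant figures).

5.642°

X_L = ωL = 279.4 Ω
Parallel: admittances add. Y = 1/R + 1/(jωL)
Y = (0.03623 − j0.003579) S
|Y| = 0.03641 S → |Z| = 1/|Y| = 27.47 Ω, ∠Z = −∠Y = 5.642°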